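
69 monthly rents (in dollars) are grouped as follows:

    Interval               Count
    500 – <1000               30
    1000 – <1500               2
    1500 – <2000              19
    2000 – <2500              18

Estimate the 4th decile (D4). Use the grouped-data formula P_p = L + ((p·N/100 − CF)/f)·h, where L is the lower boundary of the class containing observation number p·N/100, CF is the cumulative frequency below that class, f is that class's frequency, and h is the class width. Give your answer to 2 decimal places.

N = 69; target position k = 40/100 · 69 = 27.6.
Cumulative frequencies: 30, 32, 51, 69.
Observation 27.6 falls in the class 500 – <1000.
L = 500, CF = 0, f = 30, h = 500.
P40 = 500 + ((27.6 − 0)/30)·500 = 500 + 460 = 960.

960.00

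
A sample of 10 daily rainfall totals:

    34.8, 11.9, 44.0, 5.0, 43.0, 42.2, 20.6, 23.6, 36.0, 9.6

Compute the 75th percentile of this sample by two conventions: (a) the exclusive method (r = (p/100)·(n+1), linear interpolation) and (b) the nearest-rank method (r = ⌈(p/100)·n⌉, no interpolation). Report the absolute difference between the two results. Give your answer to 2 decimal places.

0.20

Sorted: 5.0, 9.6, 11.9, 20.6, 23.6, 34.8, 36.0, 42.2, 43.0, 44.0.
n = 10.
(a) r = 8.25; between ranks 8 (42.2) and 9 (43.0): 42.4.
(b) the nearest-rank method: rank 8 → 42.2.
|42.4 − 42.2| = 0.2.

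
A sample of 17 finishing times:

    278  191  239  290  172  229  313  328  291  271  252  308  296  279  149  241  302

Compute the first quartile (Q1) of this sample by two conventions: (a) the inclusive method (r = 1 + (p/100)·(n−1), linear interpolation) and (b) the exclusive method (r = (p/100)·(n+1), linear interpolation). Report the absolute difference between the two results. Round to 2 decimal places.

Sorted: 149, 172, 191, 229, 239, 241, 252, 271, 278, 279, 290, 291, 296, 302, 308, 313, 328.
n = 17.
(a) r = 5 → value at rank 5 = 239.
(b) r = 4.5; between ranks 4 (229) and 5 (239): 234.
|239 − 234| = 5.

5.00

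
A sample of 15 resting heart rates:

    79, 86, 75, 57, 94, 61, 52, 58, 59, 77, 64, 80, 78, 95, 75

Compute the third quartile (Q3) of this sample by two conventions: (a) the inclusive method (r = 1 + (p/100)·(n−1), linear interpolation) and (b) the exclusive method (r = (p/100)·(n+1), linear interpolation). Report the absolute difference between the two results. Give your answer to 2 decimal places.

Sorted: 52, 57, 58, 59, 61, 64, 75, 75, 77, 78, 79, 80, 86, 94, 95.
n = 15.
(a) r = 11.5; between ranks 11 (79) and 12 (80): 79.5.
(b) r = 12 → value at rank 12 = 80.
|79.5 − 80| = 0.5.

0.50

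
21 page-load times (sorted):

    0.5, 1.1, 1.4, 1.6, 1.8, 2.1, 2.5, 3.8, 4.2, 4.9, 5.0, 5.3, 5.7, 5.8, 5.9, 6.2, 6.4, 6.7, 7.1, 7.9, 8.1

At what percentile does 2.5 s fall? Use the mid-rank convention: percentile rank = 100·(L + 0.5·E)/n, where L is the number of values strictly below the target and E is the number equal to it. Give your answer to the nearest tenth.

31.0

Count below 2.5: L = 6; count equal: E = 1; n = 21.
Percentile rank = 100·(6 + 0.5·1)/21 = 100·6.5/21 = 30.95.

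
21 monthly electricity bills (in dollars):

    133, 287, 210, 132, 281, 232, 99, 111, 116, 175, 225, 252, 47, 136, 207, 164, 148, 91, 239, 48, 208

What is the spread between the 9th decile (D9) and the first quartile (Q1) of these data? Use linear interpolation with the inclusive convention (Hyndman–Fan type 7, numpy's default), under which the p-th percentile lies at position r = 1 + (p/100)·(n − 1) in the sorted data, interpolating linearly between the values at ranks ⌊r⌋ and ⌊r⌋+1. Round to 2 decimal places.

Sorted: 47, 48, 91, 99, 111, 116, 132, 133, 136, 148, 164, 175, 207, 208, 210, 225, 232, 239, 252, 281, 287.
n = 21.
P25: r = 6 (integer) → 116.
P90: r = 19 (integer) → 252.
Difference: 252 − 116 = 136.

136.00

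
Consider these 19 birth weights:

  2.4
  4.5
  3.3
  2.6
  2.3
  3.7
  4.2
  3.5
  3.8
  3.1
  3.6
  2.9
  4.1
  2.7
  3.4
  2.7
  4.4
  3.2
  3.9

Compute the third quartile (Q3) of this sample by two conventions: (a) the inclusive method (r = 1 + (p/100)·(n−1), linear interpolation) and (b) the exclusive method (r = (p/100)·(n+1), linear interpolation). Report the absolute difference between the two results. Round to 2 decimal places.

Sorted: 2.3, 2.4, 2.6, 2.7, 2.7, 2.9, 3.1, 3.2, 3.3, 3.4, 3.5, 3.6, 3.7, 3.8, 3.9, 4.1, 4.2, 4.4, 4.5.
n = 19.
(a) r = 14.5; between ranks 14 (3.8) and 15 (3.9): 3.85.
(b) r = 15 → value at rank 15 = 3.9.
|3.85 − 3.9| = 0.05.

0.05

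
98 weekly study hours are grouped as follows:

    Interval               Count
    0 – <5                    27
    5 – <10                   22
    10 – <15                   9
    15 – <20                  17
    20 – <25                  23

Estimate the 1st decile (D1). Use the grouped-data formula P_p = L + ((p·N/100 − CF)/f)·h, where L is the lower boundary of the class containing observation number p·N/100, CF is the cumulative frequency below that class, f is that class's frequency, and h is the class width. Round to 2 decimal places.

N = 98; target position k = 10/100 · 98 = 9.8.
Cumulative frequencies: 27, 49, 58, 75, 98.
Observation 9.8 falls in the class 0 – <5.
L = 0, CF = 0, f = 27, h = 5.
P10 = 0 + ((9.8 − 0)/27)·5 = 0 + 1.81481 = 1.81481.

1.81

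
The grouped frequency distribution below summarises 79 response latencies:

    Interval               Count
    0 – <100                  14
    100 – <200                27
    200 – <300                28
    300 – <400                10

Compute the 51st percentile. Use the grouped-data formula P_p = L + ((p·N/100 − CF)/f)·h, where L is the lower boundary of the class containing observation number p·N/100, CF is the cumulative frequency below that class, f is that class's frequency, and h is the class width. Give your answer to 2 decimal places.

N = 79; target position k = 51/100 · 79 = 40.29.
Cumulative frequencies: 14, 41, 69, 79.
Observation 40.29 falls in the class 100 – <200.
L = 100, CF = 14, f = 27, h = 100.
P51 = 100 + ((40.29 − 14)/27)·100 = 100 + 97.3704 = 197.37.

197.37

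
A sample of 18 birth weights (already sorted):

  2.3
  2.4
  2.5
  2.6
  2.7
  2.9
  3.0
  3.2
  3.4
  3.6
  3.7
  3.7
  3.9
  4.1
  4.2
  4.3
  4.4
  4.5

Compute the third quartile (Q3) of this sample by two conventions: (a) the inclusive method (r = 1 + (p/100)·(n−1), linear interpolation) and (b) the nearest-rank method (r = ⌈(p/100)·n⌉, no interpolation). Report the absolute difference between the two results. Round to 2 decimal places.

n = 18.
(a) r = 13.75; between ranks 13 (3.9) and 14 (4.1): 4.05.
(b) the nearest-rank method: rank 14 → 4.1.
|4.05 − 4.1| = 0.05.

0.05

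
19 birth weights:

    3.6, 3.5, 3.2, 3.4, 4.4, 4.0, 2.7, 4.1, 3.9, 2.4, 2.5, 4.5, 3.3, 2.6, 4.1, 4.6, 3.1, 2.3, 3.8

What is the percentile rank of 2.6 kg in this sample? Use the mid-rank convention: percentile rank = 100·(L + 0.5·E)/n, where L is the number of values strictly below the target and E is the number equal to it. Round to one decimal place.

Sorted: 2.3, 2.4, 2.5, 2.6, 2.7, 3.1, 3.2, 3.3, 3.4, 3.5, 3.6, 3.8, 3.9, 4.0, 4.1, 4.1, 4.4, 4.5, 4.6.
Count below 2.6: L = 3; count equal: E = 1; n = 19.
Percentile rank = 100·(3 + 0.5·1)/19 = 100·3.5/19 = 18.42.

18.4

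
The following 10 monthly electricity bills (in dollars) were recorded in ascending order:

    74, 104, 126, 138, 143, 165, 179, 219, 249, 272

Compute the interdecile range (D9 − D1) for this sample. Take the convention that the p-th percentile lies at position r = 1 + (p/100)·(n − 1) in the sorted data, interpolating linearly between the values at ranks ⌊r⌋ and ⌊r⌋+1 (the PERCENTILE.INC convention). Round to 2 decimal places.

150.30

n = 10.
P10: r = 1.9; ranks 1–2 are 74, 104; interpolating gives 101.
P90: r = 9.1; ranks 9–10 are 249, 272; interpolating gives 251.3.
Difference: 251.3 − 101 = 150.3.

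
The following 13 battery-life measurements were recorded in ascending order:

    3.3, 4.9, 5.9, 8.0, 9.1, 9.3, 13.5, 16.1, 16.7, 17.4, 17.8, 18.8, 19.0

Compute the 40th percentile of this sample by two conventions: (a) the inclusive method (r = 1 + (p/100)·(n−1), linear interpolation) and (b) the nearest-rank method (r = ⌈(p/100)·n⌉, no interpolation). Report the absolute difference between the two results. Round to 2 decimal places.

0.04

n = 13.
(a) r = 5.8; between ranks 5 (9.1) and 6 (9.3): 9.26.
(b) the nearest-rank method: rank 6 → 9.3.
|9.26 − 9.3| = 0.04.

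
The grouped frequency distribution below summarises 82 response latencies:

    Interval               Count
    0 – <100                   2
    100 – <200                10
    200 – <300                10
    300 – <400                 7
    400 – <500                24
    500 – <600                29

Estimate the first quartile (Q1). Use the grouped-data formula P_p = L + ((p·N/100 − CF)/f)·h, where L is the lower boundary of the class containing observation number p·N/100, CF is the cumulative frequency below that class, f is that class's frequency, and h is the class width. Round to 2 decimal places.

285.00

N = 82; target position k = 25/100 · 82 = 20.5.
Cumulative frequencies: 2, 12, 22, 29, 53, 82.
Observation 20.5 falls in the class 200 – <300.
L = 200, CF = 12, f = 10, h = 100.
P25 = 200 + ((20.5 − 12)/10)·100 = 200 + 85 = 285.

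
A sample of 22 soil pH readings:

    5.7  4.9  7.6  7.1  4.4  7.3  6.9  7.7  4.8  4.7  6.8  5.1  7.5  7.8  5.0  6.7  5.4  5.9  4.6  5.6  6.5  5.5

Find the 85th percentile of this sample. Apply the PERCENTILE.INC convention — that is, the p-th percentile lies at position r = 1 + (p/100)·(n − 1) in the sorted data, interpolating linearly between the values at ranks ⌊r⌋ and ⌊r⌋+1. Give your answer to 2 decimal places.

Sorted: 4.4, 4.6, 4.7, 4.8, 4.9, 5.0, 5.1, 5.4, 5.5, 5.6, 5.7, 5.9, 6.5, 6.7, 6.8, 6.9, 7.1, 7.3, 7.5, 7.6, 7.7, 7.8.
n = 22.
r = 1 + (85/100)·(22 − 1) = 1 + 17.85 = 18.85.
Rank 18 is 7.3 and rank 19 is 7.5.
Interpolate: 7.3 + 0.85·(7.5 − 7.3) = 7.3 + 0.85·0.2 = 7.47.

7.47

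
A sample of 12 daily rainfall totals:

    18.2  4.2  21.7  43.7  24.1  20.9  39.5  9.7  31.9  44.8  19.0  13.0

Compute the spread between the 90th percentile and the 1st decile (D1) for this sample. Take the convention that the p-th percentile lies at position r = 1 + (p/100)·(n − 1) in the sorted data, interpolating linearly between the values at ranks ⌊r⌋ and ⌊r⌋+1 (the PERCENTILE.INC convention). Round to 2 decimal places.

Sorted: 4.2, 9.7, 13.0, 18.2, 19.0, 20.9, 21.7, 24.1, 31.9, 39.5, 43.7, 44.8.
n = 12.
P10: r = 2.1; ranks 2–3 are 9.7, 13.0; interpolating gives 10.03.
P90: r = 10.9; ranks 10–11 are 39.5, 43.7; interpolating gives 43.28.
Difference: 43.28 − 10.03 = 33.25.

33.25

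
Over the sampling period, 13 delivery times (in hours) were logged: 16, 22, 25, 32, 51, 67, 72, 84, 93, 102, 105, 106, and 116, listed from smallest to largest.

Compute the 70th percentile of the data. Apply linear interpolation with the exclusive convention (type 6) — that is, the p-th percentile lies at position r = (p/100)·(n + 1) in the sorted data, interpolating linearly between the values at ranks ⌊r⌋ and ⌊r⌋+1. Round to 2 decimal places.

100.20

n = 13.
r = (70/100)·(13 + 1) = 9.8.
Rank 9 is 93 and rank 10 is 102.
Interpolate: 93 + 0.8·(102 − 93) = 93 + 0.8·9 = 100.2.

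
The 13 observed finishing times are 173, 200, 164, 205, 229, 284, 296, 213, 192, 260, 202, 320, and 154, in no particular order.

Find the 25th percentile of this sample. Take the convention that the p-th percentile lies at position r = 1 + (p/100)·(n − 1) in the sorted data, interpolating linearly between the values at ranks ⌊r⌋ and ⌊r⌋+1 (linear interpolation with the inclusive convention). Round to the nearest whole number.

192

Sorted: 154, 164, 173, 192, 200, 202, 205, 213, 229, 260, 284, 296, 320.
n = 13.
r = 1 + (25/100)·(13 − 1) = 1 + 3 = 4.
r is an integer, so P25 is the value at rank 4: 192.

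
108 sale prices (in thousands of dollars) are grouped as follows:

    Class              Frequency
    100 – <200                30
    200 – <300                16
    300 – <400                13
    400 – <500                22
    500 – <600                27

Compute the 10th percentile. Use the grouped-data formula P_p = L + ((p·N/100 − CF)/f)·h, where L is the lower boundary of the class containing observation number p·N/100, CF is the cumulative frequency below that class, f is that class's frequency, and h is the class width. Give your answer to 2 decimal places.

136.00

N = 108; target position k = 10/100 · 108 = 10.8.
Cumulative frequencies: 30, 46, 59, 81, 108.
Observation 10.8 falls in the class 100 – <200.
L = 100, CF = 0, f = 30, h = 100.
P10 = 100 + ((10.8 − 0)/30)·100 = 100 + 36 = 136.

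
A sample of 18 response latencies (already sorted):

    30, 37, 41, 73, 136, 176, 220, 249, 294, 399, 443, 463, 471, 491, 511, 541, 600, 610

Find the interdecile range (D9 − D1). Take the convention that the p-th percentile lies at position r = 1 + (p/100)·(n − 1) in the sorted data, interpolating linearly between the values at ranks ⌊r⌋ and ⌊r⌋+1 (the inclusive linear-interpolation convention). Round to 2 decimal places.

n = 18.
P10: r = 2.7; ranks 2–3 are 37, 41; interpolating gives 39.8.
P90: r = 16.3; ranks 16–17 are 541, 600; interpolating gives 558.7.
Difference: 558.7 − 39.8 = 518.9.

518.90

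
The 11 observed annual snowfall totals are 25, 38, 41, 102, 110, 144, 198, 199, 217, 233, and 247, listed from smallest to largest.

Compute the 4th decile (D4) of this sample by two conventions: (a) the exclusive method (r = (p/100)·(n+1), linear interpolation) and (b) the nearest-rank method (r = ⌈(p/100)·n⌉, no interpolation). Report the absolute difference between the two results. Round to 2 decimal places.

n = 11.
(a) r = 4.8; between ranks 4 (102) and 5 (110): 108.4.
(b) the nearest-rank method: rank 5 → 110.
|108.4 − 110| = 1.6.

1.60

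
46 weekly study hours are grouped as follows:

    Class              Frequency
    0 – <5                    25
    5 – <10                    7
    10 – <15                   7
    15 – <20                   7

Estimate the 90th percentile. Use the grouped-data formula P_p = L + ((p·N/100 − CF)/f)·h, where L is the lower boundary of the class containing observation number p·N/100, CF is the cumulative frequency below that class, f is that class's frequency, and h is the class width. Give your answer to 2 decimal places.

16.71

N = 46; target position k = 90/100 · 46 = 41.4.
Cumulative frequencies: 25, 32, 39, 46.
Observation 41.4 falls in the class 15 – <20.
L = 15, CF = 39, f = 7, h = 5.
P90 = 15 + ((41.4 − 39)/7)·5 = 15 + 1.71429 = 16.7143.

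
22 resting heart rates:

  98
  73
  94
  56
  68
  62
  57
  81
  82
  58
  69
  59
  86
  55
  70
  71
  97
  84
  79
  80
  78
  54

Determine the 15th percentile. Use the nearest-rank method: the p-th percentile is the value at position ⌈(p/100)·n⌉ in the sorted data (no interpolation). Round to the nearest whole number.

Sorted: 54, 55, 56, 57, 58, 59, 62, 68, 69, 70, 71, 73, 78, 79, 80, 81, 82, 84, 86, 94, 97, 98.
n = 22.
Position = ⌈15/100 · 22⌉ = ⌈3.3⌉ = 4.
The value at rank 4 is 57.

57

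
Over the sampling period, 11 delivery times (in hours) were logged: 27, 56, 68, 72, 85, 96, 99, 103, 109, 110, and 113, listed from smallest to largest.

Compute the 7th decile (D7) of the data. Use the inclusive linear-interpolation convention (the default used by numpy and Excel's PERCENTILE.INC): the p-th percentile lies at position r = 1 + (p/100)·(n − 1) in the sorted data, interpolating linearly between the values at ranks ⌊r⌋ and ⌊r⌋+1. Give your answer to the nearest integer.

n = 11.
r = 1 + (70/100)·(11 − 1) = 1 + 7 = 8.
r is an integer, so P70 is the value at rank 8: 103.

103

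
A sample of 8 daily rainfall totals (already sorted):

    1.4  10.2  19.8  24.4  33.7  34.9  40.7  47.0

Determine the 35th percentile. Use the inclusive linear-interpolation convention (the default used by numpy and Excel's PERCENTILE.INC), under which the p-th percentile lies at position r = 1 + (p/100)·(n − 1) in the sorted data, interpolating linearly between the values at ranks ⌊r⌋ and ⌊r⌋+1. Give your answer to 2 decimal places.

n = 8.
r = 1 + (35/100)·(8 − 1) = 1 + 2.45 = 3.45.
Rank 3 is 19.8 and rank 4 is 24.4.
Interpolate: 19.8 + 0.45·(24.4 − 19.8) = 19.8 + 0.45·4.6 = 21.87.

21.87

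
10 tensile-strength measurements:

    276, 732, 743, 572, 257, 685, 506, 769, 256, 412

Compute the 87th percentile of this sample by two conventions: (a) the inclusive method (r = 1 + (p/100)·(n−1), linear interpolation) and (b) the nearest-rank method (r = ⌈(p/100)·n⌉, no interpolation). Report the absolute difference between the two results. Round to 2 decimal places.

1.87

Sorted: 256, 257, 276, 412, 506, 572, 685, 732, 743, 769.
n = 10.
(a) r = 8.83; between ranks 8 (732) and 9 (743): 741.13.
(b) the nearest-rank method: rank 9 → 743.
|741.13 − 743| = 1.87.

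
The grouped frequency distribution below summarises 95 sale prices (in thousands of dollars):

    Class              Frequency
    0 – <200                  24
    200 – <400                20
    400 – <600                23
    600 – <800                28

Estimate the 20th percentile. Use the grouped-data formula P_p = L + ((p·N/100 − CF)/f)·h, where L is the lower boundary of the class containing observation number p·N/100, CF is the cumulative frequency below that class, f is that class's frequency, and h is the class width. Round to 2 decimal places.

N = 95; target position k = 20/100 · 95 = 19.
Cumulative frequencies: 24, 44, 67, 95.
Observation 19 falls in the class 0 – <200.
L = 0, CF = 0, f = 24, h = 200.
P20 = 0 + ((19 − 0)/24)·200 = 0 + 158.333 = 158.333.

158.33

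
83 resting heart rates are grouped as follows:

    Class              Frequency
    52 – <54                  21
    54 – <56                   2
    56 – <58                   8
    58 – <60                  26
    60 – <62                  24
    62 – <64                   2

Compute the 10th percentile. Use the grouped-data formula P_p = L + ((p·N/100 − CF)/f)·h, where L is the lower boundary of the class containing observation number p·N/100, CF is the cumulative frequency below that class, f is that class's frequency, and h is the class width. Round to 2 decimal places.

N = 83; target position k = 10/100 · 83 = 8.3.
Cumulative frequencies: 21, 23, 31, 57, 81, 83.
Observation 8.3 falls in the class 52 – <54.
L = 52, CF = 0, f = 21, h = 2.
P10 = 52 + ((8.3 − 0)/21)·2 = 52 + 0.790476 = 52.7905.

52.79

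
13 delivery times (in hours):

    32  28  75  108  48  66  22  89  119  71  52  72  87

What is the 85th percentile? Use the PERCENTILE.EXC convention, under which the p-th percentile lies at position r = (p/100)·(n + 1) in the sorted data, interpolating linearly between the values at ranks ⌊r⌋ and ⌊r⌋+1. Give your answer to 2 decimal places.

106.10

Sorted: 22, 28, 32, 48, 52, 66, 71, 72, 75, 87, 89, 108, 119.
n = 13.
r = (85/100)·(13 + 1) = 11.9.
Rank 11 is 89 and rank 12 is 108.
Interpolate: 89 + 0.9·(108 − 89) = 89 + 0.9·19 = 106.1.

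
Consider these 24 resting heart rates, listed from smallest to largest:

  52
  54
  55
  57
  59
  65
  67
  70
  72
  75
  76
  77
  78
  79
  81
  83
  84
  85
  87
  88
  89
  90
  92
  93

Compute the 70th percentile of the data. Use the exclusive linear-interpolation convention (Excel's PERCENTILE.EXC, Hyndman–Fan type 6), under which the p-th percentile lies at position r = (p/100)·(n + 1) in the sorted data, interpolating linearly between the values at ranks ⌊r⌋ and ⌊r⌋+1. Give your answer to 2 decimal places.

84.50

n = 24.
r = (70/100)·(24 + 1) = 17.5.
Rank 17 is 84 and rank 18 is 85.
Interpolate: 84 + 0.5·(85 − 84) = 84 + 0.5·1 = 84.5.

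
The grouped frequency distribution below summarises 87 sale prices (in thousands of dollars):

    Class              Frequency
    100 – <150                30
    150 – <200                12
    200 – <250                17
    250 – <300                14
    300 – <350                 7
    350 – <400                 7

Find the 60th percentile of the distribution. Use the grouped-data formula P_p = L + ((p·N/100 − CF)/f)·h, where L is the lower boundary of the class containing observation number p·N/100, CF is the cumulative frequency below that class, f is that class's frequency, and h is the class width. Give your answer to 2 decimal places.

N = 87; target position k = 60/100 · 87 = 52.2.
Cumulative frequencies: 30, 42, 59, 73, 80, 87.
Observation 52.2 falls in the class 200 – <250.
L = 200, CF = 42, f = 17, h = 50.
P60 = 200 + ((52.2 − 42)/17)·50 = 200 + 30 = 230.

230.00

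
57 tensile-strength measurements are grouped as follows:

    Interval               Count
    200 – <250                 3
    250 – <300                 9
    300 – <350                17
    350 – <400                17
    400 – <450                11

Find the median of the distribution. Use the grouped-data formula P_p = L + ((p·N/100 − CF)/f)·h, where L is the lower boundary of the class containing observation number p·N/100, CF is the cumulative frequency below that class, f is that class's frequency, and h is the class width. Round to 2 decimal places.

348.53

N = 57; target position k = 50/100 · 57 = 28.5.
Cumulative frequencies: 3, 12, 29, 46, 57.
Observation 28.5 falls in the class 300 – <350.
L = 300, CF = 12, f = 17, h = 50.
P50 = 300 + ((28.5 − 12)/17)·50 = 300 + 48.5294 = 348.529.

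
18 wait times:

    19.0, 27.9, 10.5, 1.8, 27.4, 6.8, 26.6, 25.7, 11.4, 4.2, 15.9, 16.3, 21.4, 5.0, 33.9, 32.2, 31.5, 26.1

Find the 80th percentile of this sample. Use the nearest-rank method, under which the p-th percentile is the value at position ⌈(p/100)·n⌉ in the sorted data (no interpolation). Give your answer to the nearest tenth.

Sorted: 1.8, 4.2, 5.0, 6.8, 10.5, 11.4, 15.9, 16.3, 19.0, 21.4, 25.7, 26.1, 26.6, 27.4, 27.9, 31.5, 32.2, 33.9.
n = 18.
Position = ⌈80/100 · 18⌉ = ⌈14.4⌉ = 15.
The value at rank 15 is 27.9.

27.9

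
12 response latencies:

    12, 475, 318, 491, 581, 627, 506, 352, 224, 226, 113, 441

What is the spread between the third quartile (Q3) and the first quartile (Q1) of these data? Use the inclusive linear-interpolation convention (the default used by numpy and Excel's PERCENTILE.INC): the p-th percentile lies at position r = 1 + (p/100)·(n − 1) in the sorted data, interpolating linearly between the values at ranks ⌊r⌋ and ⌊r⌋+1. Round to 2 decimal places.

Sorted: 12, 113, 224, 226, 318, 352, 441, 475, 491, 506, 581, 627.
n = 12.
P25: r = 3.75; ranks 3–4 are 224, 226; interpolating gives 225.5.
P75: r = 9.25; ranks 9–10 are 491, 506; interpolating gives 494.75.
Difference: 494.75 − 225.5 = 269.25.

269.25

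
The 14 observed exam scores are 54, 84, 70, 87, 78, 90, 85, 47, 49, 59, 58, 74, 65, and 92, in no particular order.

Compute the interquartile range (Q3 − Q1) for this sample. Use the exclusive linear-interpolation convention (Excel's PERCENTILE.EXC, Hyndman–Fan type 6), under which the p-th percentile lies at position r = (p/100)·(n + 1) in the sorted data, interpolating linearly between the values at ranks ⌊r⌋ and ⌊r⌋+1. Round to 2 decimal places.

28.50

Sorted: 47, 49, 54, 58, 59, 65, 70, 74, 78, 84, 85, 87, 90, 92.
n = 14.
P25: r = 3.75; ranks 3–4 are 54, 58; interpolating gives 57.
P75: r = 11.25; ranks 11–12 are 85, 87; interpolating gives 85.5.
Difference: 85.5 − 57 = 28.5.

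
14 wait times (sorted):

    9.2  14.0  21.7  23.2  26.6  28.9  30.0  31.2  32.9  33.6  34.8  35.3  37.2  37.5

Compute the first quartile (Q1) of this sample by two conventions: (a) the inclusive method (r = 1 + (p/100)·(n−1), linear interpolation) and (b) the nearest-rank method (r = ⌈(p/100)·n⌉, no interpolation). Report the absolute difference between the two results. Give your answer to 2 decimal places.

0.85

n = 14.
(a) r = 4.25; between ranks 4 (23.2) and 5 (26.6): 24.05.
(b) the nearest-rank method: rank 4 → 23.2.
|24.05 − 23.2| = 0.85.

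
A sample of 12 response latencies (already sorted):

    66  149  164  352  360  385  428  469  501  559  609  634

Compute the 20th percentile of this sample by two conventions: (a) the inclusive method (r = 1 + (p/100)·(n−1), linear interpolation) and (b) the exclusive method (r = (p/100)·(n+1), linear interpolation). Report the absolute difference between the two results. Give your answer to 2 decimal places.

43.60

n = 12.
(a) r = 3.2; between ranks 3 (164) and 4 (352): 201.6.
(b) r = 2.6; between ranks 2 (149) and 3 (164): 158.
|201.6 − 158| = 43.6.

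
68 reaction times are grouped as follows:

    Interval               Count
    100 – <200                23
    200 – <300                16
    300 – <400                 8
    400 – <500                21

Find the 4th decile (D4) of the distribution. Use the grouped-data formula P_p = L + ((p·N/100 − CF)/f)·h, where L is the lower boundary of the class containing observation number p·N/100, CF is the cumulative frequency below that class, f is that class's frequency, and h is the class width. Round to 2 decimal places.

N = 68; target position k = 40/100 · 68 = 27.2.
Cumulative frequencies: 23, 39, 47, 68.
Observation 27.2 falls in the class 200 – <300.
L = 200, CF = 23, f = 16, h = 100.
P40 = 200 + ((27.2 − 23)/16)·100 = 200 + 26.25 = 226.25.

226.25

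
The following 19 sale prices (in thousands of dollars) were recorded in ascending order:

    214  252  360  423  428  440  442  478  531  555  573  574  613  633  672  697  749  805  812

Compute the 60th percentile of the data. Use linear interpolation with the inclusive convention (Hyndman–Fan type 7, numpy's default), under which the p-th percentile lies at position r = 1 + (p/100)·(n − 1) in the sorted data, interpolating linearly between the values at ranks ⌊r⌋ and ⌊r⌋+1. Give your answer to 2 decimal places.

573.80

n = 19.
r = 1 + (60/100)·(19 − 1) = 1 + 10.8 = 11.8.
Rank 11 is 573 and rank 12 is 574.
Interpolate: 573 + 0.8·(574 − 573) = 573 + 0.8·1 = 573.8.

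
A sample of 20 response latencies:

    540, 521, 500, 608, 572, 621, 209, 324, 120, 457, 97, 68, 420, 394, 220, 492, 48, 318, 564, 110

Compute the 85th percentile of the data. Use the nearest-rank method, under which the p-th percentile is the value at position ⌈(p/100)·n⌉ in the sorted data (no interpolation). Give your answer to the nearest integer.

Sorted: 48, 68, 97, 110, 120, 209, 220, 318, 324, 394, 420, 457, 492, 500, 521, 540, 564, 572, 608, 621.
n = 20.
Position = ⌈85/100 · 20⌉ = ⌈17⌉ = 17.
The value at rank 17 is 564.

564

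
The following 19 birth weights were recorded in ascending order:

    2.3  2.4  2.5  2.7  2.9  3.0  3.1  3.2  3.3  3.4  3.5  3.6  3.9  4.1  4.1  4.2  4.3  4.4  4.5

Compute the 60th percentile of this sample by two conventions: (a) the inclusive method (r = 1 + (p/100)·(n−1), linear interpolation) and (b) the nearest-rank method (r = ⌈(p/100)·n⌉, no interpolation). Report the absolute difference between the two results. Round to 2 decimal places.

0.02

n = 19.
(a) r = 11.8; between ranks 11 (3.5) and 12 (3.6): 3.58.
(b) the nearest-rank method: rank 12 → 3.6.
|3.58 − 3.6| = 0.02.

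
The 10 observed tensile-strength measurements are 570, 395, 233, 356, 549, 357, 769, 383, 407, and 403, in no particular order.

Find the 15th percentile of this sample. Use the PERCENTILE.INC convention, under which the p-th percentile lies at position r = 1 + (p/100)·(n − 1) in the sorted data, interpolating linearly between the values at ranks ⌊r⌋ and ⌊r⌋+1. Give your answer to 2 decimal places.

Sorted: 233, 356, 357, 383, 395, 403, 407, 549, 570, 769.
n = 10.
r = 1 + (15/100)·(10 − 1) = 1 + 1.35 = 2.35.
Rank 2 is 356 and rank 3 is 357.
Interpolate: 356 + 0.35·(357 − 356) = 356 + 0.35·1 = 356.35.

356.35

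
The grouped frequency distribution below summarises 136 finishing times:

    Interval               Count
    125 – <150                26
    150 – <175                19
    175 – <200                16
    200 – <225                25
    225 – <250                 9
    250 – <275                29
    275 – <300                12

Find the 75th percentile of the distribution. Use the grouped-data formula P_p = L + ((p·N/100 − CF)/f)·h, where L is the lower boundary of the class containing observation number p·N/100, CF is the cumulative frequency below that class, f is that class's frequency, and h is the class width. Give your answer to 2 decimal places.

N = 136; target position k = 75/100 · 136 = 102.
Cumulative frequencies: 26, 45, 61, 86, 95, 124, 136.
Observation 102 falls in the class 250 – <275.
L = 250, CF = 95, f = 29, h = 25.
P75 = 250 + ((102 − 95)/29)·25 = 250 + 6.03448 = 256.034.

256.03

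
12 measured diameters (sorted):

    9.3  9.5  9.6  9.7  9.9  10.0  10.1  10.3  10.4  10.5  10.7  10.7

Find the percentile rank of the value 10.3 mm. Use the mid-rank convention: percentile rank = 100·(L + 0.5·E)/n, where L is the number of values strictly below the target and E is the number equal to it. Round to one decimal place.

Count below 10.3: L = 7; count equal: E = 1; n = 12.
Percentile rank = 100·(7 + 0.5·1)/12 = 100·7.5/12 = 62.5.

62.5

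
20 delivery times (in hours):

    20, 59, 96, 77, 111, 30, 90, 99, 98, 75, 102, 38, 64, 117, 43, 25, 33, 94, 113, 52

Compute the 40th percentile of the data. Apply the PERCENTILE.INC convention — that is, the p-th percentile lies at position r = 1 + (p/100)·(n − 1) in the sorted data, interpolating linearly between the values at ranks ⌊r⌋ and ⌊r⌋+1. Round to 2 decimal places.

Sorted: 20, 25, 30, 33, 38, 43, 52, 59, 64, 75, 77, 90, 94, 96, 98, 99, 102, 111, 113, 117.
n = 20.
r = 1 + (40/100)·(20 − 1) = 1 + 7.6 = 8.6.
Rank 8 is 59 and rank 9 is 64.
Interpolate: 59 + 0.6·(64 − 59) = 59 + 0.6·5 = 62.

62.00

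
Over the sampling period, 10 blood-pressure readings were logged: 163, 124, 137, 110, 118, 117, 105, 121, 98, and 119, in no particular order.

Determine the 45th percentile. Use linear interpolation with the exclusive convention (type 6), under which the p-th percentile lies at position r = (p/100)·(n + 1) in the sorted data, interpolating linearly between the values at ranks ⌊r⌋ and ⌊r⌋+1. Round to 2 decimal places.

117.95

Sorted: 98, 105, 110, 117, 118, 119, 121, 124, 137, 163.
n = 10.
r = (45/100)·(10 + 1) = 4.95.
Rank 4 is 117 and rank 5 is 118.
Interpolate: 117 + 0.95·(118 − 117) = 117 + 0.95·1 = 117.95.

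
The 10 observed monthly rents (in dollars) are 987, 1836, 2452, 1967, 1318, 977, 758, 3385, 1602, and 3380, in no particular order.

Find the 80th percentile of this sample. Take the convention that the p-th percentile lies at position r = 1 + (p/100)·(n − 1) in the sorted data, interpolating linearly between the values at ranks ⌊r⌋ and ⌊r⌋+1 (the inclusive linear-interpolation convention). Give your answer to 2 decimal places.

Sorted: 758, 977, 987, 1318, 1602, 1836, 1967, 2452, 3380, 3385.
n = 10.
r = 1 + (80/100)·(10 − 1) = 1 + 7.2 = 8.2.
Rank 8 is 2452 and rank 9 is 3380.
Interpolate: 2452 + 0.2·(3380 − 2452) = 2452 + 0.2·928 = 2637.6.

2637.60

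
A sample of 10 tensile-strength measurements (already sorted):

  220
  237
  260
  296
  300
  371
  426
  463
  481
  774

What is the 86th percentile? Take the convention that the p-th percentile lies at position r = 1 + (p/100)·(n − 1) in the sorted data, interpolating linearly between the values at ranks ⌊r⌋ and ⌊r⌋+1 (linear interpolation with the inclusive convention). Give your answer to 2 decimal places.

n = 10.
r = 1 + (86/100)·(10 − 1) = 1 + 7.74 = 8.74.
Rank 8 is 463 and rank 9 is 481.
Interpolate: 463 + 0.74·(481 − 463) = 463 + 0.74·18 = 476.32.

476.32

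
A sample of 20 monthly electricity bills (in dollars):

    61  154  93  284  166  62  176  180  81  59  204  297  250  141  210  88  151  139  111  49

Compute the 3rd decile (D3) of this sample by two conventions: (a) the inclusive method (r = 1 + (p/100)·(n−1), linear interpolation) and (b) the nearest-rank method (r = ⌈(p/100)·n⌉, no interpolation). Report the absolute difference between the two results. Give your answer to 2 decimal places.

3.50

Sorted: 49, 59, 61, 62, 81, 88, 93, 111, 139, 141, 151, 154, 166, 176, 180, 204, 210, 250, 284, 297.
n = 20.
(a) r = 6.7; between ranks 6 (88) and 7 (93): 91.5.
(b) the nearest-rank method: rank 6 → 88.
|91.5 − 88| = 3.5.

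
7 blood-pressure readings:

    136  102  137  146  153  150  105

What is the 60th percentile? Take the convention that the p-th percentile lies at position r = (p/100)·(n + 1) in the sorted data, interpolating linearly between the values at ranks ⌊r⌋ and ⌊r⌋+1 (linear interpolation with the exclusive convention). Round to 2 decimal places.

144.20

Sorted: 102, 105, 136, 137, 146, 150, 153.
n = 7.
r = (60/100)·(7 + 1) = 4.8.
Rank 4 is 137 and rank 5 is 146.
Interpolate: 137 + 0.8·(146 − 137) = 137 + 0.8·9 = 144.2.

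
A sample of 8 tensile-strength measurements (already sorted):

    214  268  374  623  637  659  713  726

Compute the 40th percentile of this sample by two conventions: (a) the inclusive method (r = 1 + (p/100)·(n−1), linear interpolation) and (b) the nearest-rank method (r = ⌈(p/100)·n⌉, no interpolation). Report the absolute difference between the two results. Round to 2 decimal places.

49.80

n = 8.
(a) r = 3.8; between ranks 3 (374) and 4 (623): 573.2.
(b) the nearest-rank method: rank 4 → 623.
|573.2 − 623| = 49.8.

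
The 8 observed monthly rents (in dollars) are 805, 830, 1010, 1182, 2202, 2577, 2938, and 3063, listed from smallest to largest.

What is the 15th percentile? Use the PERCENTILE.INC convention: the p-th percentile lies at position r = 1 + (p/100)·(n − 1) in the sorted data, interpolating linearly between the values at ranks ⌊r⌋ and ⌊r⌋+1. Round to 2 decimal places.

n = 8.
r = 1 + (15/100)·(8 − 1) = 1 + 1.05 = 2.05.
Rank 2 is 830 and rank 3 is 1010.
Interpolate: 830 + 0.05·(1010 − 830) = 830 + 0.05·180 = 839.

839.00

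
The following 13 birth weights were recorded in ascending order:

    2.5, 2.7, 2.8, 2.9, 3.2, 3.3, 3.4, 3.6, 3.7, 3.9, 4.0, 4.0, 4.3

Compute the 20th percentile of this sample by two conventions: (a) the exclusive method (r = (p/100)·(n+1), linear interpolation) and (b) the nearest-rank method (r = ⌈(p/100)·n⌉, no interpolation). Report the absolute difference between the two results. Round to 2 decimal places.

n = 13.
(a) r = 2.8; between ranks 2 (2.7) and 3 (2.8): 2.78.
(b) the nearest-rank method: rank 3 → 2.8.
|2.78 − 2.8| = 0.02.

0.02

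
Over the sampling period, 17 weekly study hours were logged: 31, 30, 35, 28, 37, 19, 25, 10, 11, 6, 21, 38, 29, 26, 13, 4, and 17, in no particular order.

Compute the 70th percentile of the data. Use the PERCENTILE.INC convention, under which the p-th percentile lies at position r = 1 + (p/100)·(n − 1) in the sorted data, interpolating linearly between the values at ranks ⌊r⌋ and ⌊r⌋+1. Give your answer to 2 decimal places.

Sorted: 4, 6, 10, 11, 13, 17, 19, 21, 25, 26, 28, 29, 30, 31, 35, 37, 38.
n = 17.
r = 1 + (70/100)·(17 − 1) = 1 + 11.2 = 12.2.
Rank 12 is 29 and rank 13 is 30.
Interpolate: 29 + 0.2·(30 − 29) = 29 + 0.2·1 = 29.2.

29.20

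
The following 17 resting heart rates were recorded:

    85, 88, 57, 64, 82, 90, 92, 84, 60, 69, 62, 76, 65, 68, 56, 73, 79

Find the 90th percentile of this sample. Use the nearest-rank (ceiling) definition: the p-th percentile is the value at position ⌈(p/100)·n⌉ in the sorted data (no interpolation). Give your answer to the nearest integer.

Sorted: 56, 57, 60, 62, 64, 65, 68, 69, 73, 76, 79, 82, 84, 85, 88, 90, 92.
n = 17.
Position = ⌈90/100 · 17⌉ = ⌈15.3⌉ = 16.
The value at rank 16 is 90.

90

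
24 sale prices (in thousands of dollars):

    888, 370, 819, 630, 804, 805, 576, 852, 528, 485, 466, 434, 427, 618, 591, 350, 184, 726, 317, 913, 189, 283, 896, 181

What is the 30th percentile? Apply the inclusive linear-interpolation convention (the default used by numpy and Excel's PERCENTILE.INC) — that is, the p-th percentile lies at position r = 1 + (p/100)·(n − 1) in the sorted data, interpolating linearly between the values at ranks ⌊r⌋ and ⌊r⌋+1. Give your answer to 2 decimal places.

421.30

Sorted: 181, 184, 189, 283, 317, 350, 370, 427, 434, 466, 485, 528, 576, 591, 618, 630, 726, 804, 805, 819, 852, 888, 896, 913.
n = 24.
r = 1 + (30/100)·(24 − 1) = 1 + 6.9 = 7.9.
Rank 7 is 370 and rank 8 is 427.
Interpolate: 370 + 0.9·(427 − 370) = 370 + 0.9·57 = 421.3.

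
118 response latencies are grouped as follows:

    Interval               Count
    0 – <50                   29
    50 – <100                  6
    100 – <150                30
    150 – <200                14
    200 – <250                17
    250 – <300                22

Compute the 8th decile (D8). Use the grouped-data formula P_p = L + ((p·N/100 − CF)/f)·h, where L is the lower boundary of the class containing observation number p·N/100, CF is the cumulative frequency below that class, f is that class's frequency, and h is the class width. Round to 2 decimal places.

245.29

N = 118; target position k = 80/100 · 118 = 94.4.
Cumulative frequencies: 29, 35, 65, 79, 96, 118.
Observation 94.4 falls in the class 200 – <250.
L = 200, CF = 79, f = 17, h = 50.
P80 = 200 + ((94.4 − 79)/17)·50 = 200 + 45.2941 = 245.294.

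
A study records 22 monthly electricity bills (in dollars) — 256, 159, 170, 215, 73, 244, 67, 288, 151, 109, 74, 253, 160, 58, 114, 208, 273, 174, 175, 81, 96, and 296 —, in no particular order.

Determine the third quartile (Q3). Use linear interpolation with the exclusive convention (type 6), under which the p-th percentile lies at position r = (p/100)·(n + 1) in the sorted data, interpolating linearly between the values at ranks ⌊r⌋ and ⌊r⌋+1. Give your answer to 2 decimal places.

Sorted: 58, 67, 73, 74, 81, 96, 109, 114, 151, 159, 160, 170, 174, 175, 208, 215, 244, 253, 256, 273, 288, 296.
n = 22.
r = (75/100)·(22 + 1) = 17.25.
Rank 17 is 244 and rank 18 is 253.
Interpolate: 244 + 0.25·(253 − 244) = 244 + 0.25·9 = 246.25.

246.25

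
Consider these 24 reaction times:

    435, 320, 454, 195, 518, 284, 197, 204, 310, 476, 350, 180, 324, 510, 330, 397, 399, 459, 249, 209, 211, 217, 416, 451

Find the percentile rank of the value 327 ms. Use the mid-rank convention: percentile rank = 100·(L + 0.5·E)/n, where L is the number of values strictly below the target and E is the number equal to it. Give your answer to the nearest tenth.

50.0

Sorted: 180, 195, 197, 204, 209, 211, 217, 249, 284, 310, 320, 324, 330, 350, 397, 399, 416, 435, 451, 454, 459, 476, 510, 518.
Count below 327: L = 12; count equal: E = 0; n = 24.
Percentile rank = 100·(12 + 0.5·0)/24 = 100·12/24 = 50.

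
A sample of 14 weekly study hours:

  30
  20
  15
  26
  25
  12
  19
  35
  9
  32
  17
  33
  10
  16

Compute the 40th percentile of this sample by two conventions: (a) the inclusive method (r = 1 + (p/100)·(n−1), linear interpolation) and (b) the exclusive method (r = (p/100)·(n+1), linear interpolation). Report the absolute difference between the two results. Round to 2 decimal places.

0.40

Sorted: 9, 10, 12, 15, 16, 17, 19, 20, 25, 26, 30, 32, 33, 35.
n = 14.
(a) r = 6.2; between ranks 6 (17) and 7 (19): 17.4.
(b) r = 6 → value at rank 6 = 17.
|17.4 − 17| = 0.4.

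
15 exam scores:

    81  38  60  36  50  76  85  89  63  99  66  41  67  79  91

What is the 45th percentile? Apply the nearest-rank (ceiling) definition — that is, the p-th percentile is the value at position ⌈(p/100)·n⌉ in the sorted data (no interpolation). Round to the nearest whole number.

66

Sorted: 36, 38, 41, 50, 60, 63, 66, 67, 76, 79, 81, 85, 89, 91, 99.
n = 15.
Position = ⌈45/100 · 15⌉ = ⌈6.75⌉ = 7.
The value at rank 7 is 66.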